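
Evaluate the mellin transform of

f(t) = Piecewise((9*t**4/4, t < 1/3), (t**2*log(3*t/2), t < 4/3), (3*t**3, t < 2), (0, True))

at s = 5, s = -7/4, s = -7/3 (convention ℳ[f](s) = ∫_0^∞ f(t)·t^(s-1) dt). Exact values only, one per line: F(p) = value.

F(5) = 16385*log(2)/15309 + 355314901/3857868
F(-7/4) = 3**(3/4)*(-864*sqrt(2) + log(2**(180 + 180*sqrt(2))) + 216*6**(1/4) + 725)/135
F(-7/3) = 3*3**(1/3)*(-50*2**(1/3) - log(2**(10*2**(1/3) + 20)) + 10*6**(2/3) + 61)/20

back out the shared t-power: 9*t**2/4 on [0, 1/3); log(3*t/2) on [1/3, 4/3); 3*t on [4/3, 2)
undo the common scale on t: t**2 on [0, 1/2); log(t) on [1/2, 2); 2*t on [2, 3)
cuts at 1/3, 4/3: linearity sums the 3 kernel integrals
∫ over [0, 1/3) of 9*t**4/4·t^(s-1) joins the sum
∫ t**2*log(3*t/2)·t^(s-1) over [1/3, 4/3)
on [4/3, 2): add ∫ 3*t**3·t^(s-1) dt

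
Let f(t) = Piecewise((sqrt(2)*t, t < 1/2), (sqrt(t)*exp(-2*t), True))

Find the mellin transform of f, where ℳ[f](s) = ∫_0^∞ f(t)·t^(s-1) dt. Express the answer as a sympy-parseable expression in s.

2**(-s - 1/2)*((s + 1)*uppergamma(s + 1/2, 1) + 1)/(s + 1)
  Re(s) > -1

strip the shared t-power: sqrt(2)*sqrt(t) on [0, 1/2); exp(-2*t) on [1/2, ∞)
the common scale on t comes off first: sqrt(t) on [0, 1); exp(-t) on [1, ∞)
slice at 1/2, transform all 2 pieces, and sum them
segment 0 to 1/2 holds sqrt(2)*t; add its integral
[1/2, ∞) adds the kernel integral of sqrt(t)*exp(-2*t)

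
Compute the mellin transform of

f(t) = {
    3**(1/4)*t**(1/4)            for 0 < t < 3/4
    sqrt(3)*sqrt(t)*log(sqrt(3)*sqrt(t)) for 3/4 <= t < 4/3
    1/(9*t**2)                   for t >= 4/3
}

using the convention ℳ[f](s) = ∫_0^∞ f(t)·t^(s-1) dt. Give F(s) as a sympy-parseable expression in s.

strip the common scale on t: t**(1/4) on [0, 9/4); sqrt(t)*log(sqrt(t)) on [9/4, 4); t**(-2) on [4, ∞)
the power substitution comes off first: sqrt(t) on [0, 3/2); t*log(t) on [3/2, 2); t**(-4) on [2, ∞)
the 3 pieces separated at 3/4, 4/3 each add one integral
piece [0, 3/4): integrate 3**(1/4)*t**(1/4) against the kernel
∫ sqrt(3)*sqrt(t)*log(sqrt(3)*sqrt(t))·t^(s-1) over [3/4, 4/3)
∫ over [4/3, ∞) of 1/(9*t**2)·t^(s-1) joins the sum

(64*2**(4*s)*s*(2*s - 4)*(4*s + 1)*log(2) - 32*2**(4*s)*(2*s - 4)*(4*s + 1) + 32*2**(4*s)*(2*s - 4)*(4*s + 1)*log(2) - 2**(4*s)*(4*s + 1)*(4*s**2 + 4*s + 1) - 48*3**(2*s)*s*(2*s - 4)*(4*s + 1)*log(3) + 48*3**(2*s)*s*(2*s - 4)*(4*s + 1)*log(2) - 24*3**(2*s)*(2*s - 4)*(4*s + 1)*log(3) + 24*3**(2*s)*(2*s - 4)*(4*s + 1)*log(2) + 24*3**(2*s)*(2*s - 4)*(4*s + 1) + 16*3**(2*s)*sqrt(6)*(2*s - 4)*(4*s**2 + 4*s + 1))/(8*2**(2*s)*3**s*(2*s - 4)*(4*s + 1)*(4*s**2 + 4*s + 1))
  -1/4 < Re(s) < 2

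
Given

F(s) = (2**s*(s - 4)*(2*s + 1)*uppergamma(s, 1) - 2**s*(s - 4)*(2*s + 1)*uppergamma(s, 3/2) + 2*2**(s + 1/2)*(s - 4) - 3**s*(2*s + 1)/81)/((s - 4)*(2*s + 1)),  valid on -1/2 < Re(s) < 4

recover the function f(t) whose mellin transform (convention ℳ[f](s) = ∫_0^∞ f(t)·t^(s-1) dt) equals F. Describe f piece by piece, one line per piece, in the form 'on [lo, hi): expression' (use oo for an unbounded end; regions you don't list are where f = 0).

treat the 3 regions marked off by 2, 3 separately and sum
on [0, 2) integrate f = sqrt(t) against the kernel
[2, 3) adds the kernel integral of exp(-t/2)
segment 3 to ∞ holds t**(-4); add its integral

on [0, 2): sqrt(t)
on [2, 3): exp(-t/2)
on [3, oo): t**(-4)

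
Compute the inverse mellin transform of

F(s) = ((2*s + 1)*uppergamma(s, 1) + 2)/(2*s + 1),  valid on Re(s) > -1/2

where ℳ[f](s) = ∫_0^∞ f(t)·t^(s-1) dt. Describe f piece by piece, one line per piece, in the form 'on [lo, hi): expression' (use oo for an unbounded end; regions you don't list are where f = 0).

on [0, 1): sqrt(t)
on [1, oo): exp(-t)

breakpoints 1: one integral from each of the 2 segments
on [0, 1) integrate f = sqrt(t) against the kernel
∫ over [1, ∞) of exp(-t)·t^(s-1) joins the sum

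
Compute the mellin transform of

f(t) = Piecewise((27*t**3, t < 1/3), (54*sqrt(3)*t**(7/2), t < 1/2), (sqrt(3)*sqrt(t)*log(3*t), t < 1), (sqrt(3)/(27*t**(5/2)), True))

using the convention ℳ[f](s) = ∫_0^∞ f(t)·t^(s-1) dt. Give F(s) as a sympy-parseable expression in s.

back out the common scale on t: t**3 on [0, 1); 2*t**(7/2) on [1, 3/2); sqrt(t)*log(t) on [3/2, 3); …
invert the shared t-power to get t**2 on [0, 1); 2*t**(5/2) on [1, 3/2); log(t)/sqrt(t) on [3/2, 3); …
undo the shared t-power: t**(3/2) on [0, 1); 2*t**2 on [1, 3/2); log(t)/t on [3/2, 3); …
linearity at 1/3, 1/2, 1 turns ℳ[f](s) into 4 summed integrals
segment [0, 1/3) carries 27*t**3; integrate it
the [1/3, 1/2) slice contributes ∫ 54*sqrt(3)*t**(7/2)·t^(s-1) dt
the [1/2, 1) slice contributes ∫ sqrt(3)*sqrt(t)*log(3*t)·t^(s-1) dt
segment 1 to ∞ holds sqrt(3)/(27*t**(5/2)); add its integral

2**(-s - 3/2)*(324*2**(s + 3/2)*(s - 5/2)*(s + 7/2)*(-2*s + (s + 3/2)**2 - 2) - 324*2**(s + 3/2)*(s - 5/2)*(2*s + 6)*(-2*s + (s + 3/2)**2 - 2) - 108*3**(s + 3/2)*(s - 5/2)*(s + 3/2)*(s + 7/2)*(2*s + 6)*log(3) + 108*3**(s + 3/2)*(s - 5/2)*(s + 3/2)*(s + 7/2)*(2*s + 6)*log(2) - 108*3**(s + 3/2)*(s - 5/2)*(s + 7/2)*(2*s + 6)*log(2) + 108*3**(s + 3/2)*(s - 5/2)*(s + 7/2)*(2*s + 6) + 108*3**(s + 3/2)*(s - 5/2)*(s + 7/2)*(2*s + 6)*log(3) + 729*3**(s + 3/2)*(s - 5/2)*(2*s + 6)*(-2*s + (s + 3/2)**2 - 2) + 54*6**(s + 3/2)*(s - 5/2)*(s + 3/2)*(s + 7/2)*(2*s + 6)*log(3) - 54*6**(s + 3/2)*(s - 5/2)*(s + 7/2)*(2*s + 6)*log(3) - 54*6**(s + 3/2)*(s - 5/2)*(s + 7/2)*(2*s + 6) - 2*6**(s + 3/2)*(s + 7/2)*(2*s + 6)*(-2*s + (s + 3/2)**2 - 2))/(162*3**s*(s - 5/2)*(s + 7/2)*(2*s + 6)*(-2*s + (s + 3/2)**2 - 2))
  -3 < Re(s) < 5/2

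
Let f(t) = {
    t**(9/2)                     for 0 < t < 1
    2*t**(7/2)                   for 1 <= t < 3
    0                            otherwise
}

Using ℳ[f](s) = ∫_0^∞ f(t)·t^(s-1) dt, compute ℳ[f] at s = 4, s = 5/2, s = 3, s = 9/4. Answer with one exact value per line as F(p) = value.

F(4) = -38/255 + 2916*sqrt(3)/5
F(5/2) = 5099/21
F(3) = -34/195 + 2916*sqrt(3)/13
F(9/4) = -124/621 + 1944*3**(3/4)/23

remove the shared t-power first: t**(5/2) on [0, 1); 2*t**(3/2) on [1, 3)
reversing the shared t-power: t**(3/2) on [0, 1); 2*sqrt(t) on [1, 3)
split f at 1: ℳ[f](s) collects 2 kernel integrals
for t in [0, 1): the term is ∫ t**(9/2)·t^(s-1)
piece [1, 3): integrate 2*t**(7/2) against the kernel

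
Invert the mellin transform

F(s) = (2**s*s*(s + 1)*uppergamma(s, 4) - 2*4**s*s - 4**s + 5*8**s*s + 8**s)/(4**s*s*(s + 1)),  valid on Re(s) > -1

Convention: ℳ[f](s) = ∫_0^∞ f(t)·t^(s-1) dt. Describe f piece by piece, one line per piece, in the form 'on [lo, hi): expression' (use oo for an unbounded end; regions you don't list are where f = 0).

linearity at 1, 2 turns ℳ[f](s) into 3 summed integrals
the [0, 1) slice contributes ∫ t·t^(s-1) dt
for t in [1, 2): the term is ∫ (2*t + 1)·t^(s-1)
piece [2, ∞): integrate exp(-2*t) against the kernel

on [0, 1): t
on [1, 2): 2*t + 1
on [2, oo): exp(-2*t)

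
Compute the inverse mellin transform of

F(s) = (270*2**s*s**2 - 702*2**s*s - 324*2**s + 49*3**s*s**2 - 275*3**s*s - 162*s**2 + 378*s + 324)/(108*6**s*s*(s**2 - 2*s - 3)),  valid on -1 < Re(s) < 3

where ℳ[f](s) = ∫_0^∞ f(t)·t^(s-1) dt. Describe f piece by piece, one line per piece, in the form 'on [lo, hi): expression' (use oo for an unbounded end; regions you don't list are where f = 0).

strip the common scale on t: t on [0, 1/2); 2*t + 1 on [1/2, 1); t/2 on [1, 3/2); …
treat the 4 regions marked off by 1/6, 1/3, 1/2 separately and sum
∫ 3*t·t^(s-1) over [0, 1/6)
piece [1/6, 1/3): integrate (6*t + 1) against the kernel
segment [1/3, 1/2) carries 3*t/2; integrate it
the [1/2, ∞) slice contributes ∫ 1/(27*t**3)·t^(s-1) dt

on [0, 1/6): 3*t
on [1/6, 1/3): 6*t + 1
on [1/3, 1/2): 3*t/2
on [1/2, oo): 1/(27*t**3)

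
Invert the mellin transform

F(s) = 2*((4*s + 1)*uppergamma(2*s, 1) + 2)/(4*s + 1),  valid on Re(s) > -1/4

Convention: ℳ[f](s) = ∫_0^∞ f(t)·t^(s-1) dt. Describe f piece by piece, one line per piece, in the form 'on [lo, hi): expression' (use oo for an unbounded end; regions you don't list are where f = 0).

remove the power substitution first: sqrt(t) on [0, 1); exp(-t) on [1, ∞)
breakpoints 1: one integral from each of the 2 segments
on [0, 1): add ∫ t**(1/4)·t^(s-1) dt
on [1, ∞) integrate f = exp(-sqrt(t)) against the kernel

on [0, 1): t**(1/4)
on [1, oo): exp(-sqrt(t))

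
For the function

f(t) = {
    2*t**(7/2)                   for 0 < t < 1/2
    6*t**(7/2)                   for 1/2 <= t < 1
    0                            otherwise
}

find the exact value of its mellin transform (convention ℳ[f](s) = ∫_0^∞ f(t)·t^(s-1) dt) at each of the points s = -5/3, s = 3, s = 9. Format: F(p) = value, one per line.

F(-5/3) = 36/11 - 6*2**(1/6)/11
F(3) = 12/13 - sqrt(2)/208
F(9) = 12/25 - sqrt(2)/25600

summing 2 kernel integrals split by 1/2 yields ℳ[f](s)
on [0, 1/2): add ∫ 2*t**(7/2)·t^(s-1) dt
on [1/2, 1) integrate f = 6*t**(7/2) against the kernel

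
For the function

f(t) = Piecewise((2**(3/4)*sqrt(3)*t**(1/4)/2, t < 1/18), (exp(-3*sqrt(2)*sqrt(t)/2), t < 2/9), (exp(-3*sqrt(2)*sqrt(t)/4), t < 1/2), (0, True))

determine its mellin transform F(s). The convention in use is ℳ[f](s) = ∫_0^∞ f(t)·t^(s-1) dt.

undo the common scale on t: sqrt(6)*t**(1/4)/2 on [0, 1/9); exp(-3*sqrt(t)/2) on [1/9, 4/9); exp(-3*sqrt(t)/4) on [4/9, 1)
invert the power substitution to get sqrt(6)*sqrt(t)/2 on [0, 1/3); exp(-3*t/2) on [1/3, 2/3); exp(-3*t/4) on [2/3, 1)
strip the common scale on t: sqrt(t) on [0, 1/2); exp(-t) on [1/2, 1); exp(-t/2) on [1, 3/2)
the 3 pieces separated at 1/18, 2/9 each add one integral
for t in [0, 1/18): the term is ∫ 2**(3/4)*sqrt(3)*t**(1/4)/2·t^(s-1)
between 1/18 and 2/9 the integrand is exp(-3*sqrt(2)*sqrt(t)/2)·t^(s-1)
on [2/9, 1/2) integrate f = exp(-3*sqrt(2)*sqrt(t)/4) against the kernel

(2*16**s*(4*s + 1)*uppergamma(2*s, 1/2) - 2*16**s*(4*s + 1)*uppergamma(2*s, 3/4) + 2*4**s*(4*s + 1)*uppergamma(2*s, 1/2) - 2*4**s*(4*s + 1)*uppergamma(2*s, 1) + 2*sqrt(2))/(18**s*(4*s + 1))
  Re(s) > -1/4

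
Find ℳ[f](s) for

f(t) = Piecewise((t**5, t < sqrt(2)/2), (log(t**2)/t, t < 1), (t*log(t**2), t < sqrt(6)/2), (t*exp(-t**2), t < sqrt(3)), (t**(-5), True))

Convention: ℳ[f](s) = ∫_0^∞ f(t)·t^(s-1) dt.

2**(-s/2 - 1/2)*(108*2**(s/2 + 1/2)*(-s + (s/2 + 1/2)**2)*(s/2 - 5/2)*(s/2 + 1/2)**2*(s/2 + 5/2)*uppergamma(s/2 + 1/2, 3/2) - 108*2**(s/2 + 1/2)*(-s + (s/2 + 1/2)**2)*(s/2 - 5/2)*(s/2 + 1/2)**2*(s/2 + 5/2)*uppergamma(s/2 + 1/2, 3) + 108*2**(s/2 + 1/2)*(-s + (s/2 + 1/2)**2)*(s/2 - 5/2)*(s/2 + 5/2) - 108*2**(s/2 + 1/2)*(s/2 - 5/2)*(s/2 + 1/2)**2*(s/2 + 5/2) - 108*3**(s/2 + 1/2)*(-s + (s/2 + 1/2)**2)*(s/2 - 5/2)*(s/2 + 1/2)*(s/2 + 5/2)*log(2) + 108*3**(s/2 + 1/2)*(-s + (s/2 + 1/2)**2)*(s/2 - 5/2)*(s/2 + 1/2)*(s/2 + 5/2)*log(3) - 108*3**(s/2 + 1/2)*(-s + (s/2 + 1/2)**2)*(s/2 - 5/2)*(s/2 + 5/2) - 4*6**(s/2 + 1/2)*(-s + (s/2 + 1/2)**2)*(s/2 + 1/2)**2*(s/2 + 5/2) + 27*(-s + (s/2 + 1/2)**2)*(s/2 - 5/2)*(s/2 + 1/2)**2 + 216*(s/2 - 5/2)*(s/2 + 1/2)**3*(s/2 + 5/2)*log(2) - 216*(s/2 - 5/2)*(s/2 + 1/2)**2*(s/2 + 5/2)*log(2) + 216*(s/2 - 5/2)*(s/2 + 1/2)**2*(s/2 + 5/2))/(216*(-s + (s/2 + 1/2)**2)*(s/2 - 5/2)*(s/2 + 1/2)**2*(s/2 + 5/2))
  -5 < Re(s) < 5

reversing the power substitution: t**(5/2) on [0, 1/2); log(t)/sqrt(t) on [1/2, 1); sqrt(t)*log(t) on [1, 3/2); …
peel off the shared t-power: t**2 on [0, 1/2); log(t)/t on [1/2, 1); log(t) on [1, 3/2); …
linearity at sqrt(2)/2, 1, sqrt(6)/2, sqrt(3) turns ℳ[f](s) into 5 summed integrals
[0, sqrt(2)/2) adds the kernel integral of t**5
piece [sqrt(2)/2, 1): integrate log(t**2)/t against the kernel
for t in [1, sqrt(6)/2): the term is ∫ t*log(t**2)·t^(s-1)
on [sqrt(6)/2, sqrt(3)) integrate f = t*exp(-t**2) against the kernel
piece [sqrt(3), ∞): integrate t**(-5) against the kernel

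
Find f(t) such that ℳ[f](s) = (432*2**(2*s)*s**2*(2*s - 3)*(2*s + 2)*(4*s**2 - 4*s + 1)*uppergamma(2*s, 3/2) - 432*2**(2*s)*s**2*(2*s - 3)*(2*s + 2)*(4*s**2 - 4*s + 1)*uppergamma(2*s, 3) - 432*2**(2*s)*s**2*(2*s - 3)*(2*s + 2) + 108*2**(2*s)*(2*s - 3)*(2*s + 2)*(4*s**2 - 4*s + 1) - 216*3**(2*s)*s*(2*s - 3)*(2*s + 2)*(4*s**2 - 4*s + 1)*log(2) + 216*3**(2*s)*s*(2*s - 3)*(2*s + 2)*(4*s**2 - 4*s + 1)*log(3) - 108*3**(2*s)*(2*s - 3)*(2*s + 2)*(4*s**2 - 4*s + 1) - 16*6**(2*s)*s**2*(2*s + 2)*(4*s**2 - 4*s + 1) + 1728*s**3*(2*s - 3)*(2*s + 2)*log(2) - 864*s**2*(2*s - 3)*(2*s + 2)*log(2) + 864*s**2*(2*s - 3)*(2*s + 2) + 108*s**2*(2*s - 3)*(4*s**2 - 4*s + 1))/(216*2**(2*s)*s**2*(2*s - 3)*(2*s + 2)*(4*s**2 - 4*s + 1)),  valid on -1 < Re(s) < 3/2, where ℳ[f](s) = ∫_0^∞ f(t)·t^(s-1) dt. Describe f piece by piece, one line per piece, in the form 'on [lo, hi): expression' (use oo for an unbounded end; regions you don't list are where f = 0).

on [0, 1/4): t
on [1/4, 1): log(sqrt(t))/sqrt(t)
on [1, 9/4): log(sqrt(t))
on [9/4, 9): exp(-sqrt(t))
on [9, oo): t**(-3/2)

the power substitution comes off first: t**2 on [0, 1/2); log(t)/t on [1/2, 1); log(t) on [1, 3/2); …
slice at 1/4, 1, 9/4, 9, transform all 5 pieces, and sum them
for t in [0, 1/4): the term is ∫ t·t^(s-1)
segment [1/4, 1) carries log(sqrt(t))/sqrt(t); integrate it
piece [1, 9/4): integrate log(sqrt(t)) against the kernel
segment 9/4 to 9 holds exp(-sqrt(t)); add its integral
on [9, ∞): add ∫ t**(-3/2)·t^(s-1) dt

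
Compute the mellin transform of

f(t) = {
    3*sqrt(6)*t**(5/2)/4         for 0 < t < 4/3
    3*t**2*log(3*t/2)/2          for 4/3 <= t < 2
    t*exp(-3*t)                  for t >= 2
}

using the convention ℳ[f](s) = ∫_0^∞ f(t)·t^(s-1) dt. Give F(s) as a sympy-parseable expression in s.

(-8*12**s*(s + 1)*(2*s + 5)*log(2) - 8*12**s*(2*s + 5)*log(2) + 8*12**s*(2*s + 5) + 16*12**s*sqrt(2)*(2*s + (s + 1)**2 + 3) + 18*18**s*(s + 1)*(2*s + 5)*log(3) - 18*18**s*(2*s + 5) + 18*18**s*(2*s + 5)*log(3) + 3**s*(2*s + 5)*(2*s + (s + 1)**2 + 3)*uppergamma(s + 1, 6))/(3*3**(2*s)*(2*s + 5)*(2*s + (s + 1)**2 + 3))
  Re(s) > -5/2

peel off the shared t-power: 3*sqrt(6)*t**(3/2)/4 on [0, 4/3); 3*t*log(3*t/2)/2 on [4/3, 2); exp(-3*t) on [2, ∞)
the common scale on t comes off first: t**(3/2) on [0, 2); t*log(t) on [2, 3); exp(-2*t) on [3, ∞)
split f at 4/3, 2: ℳ[f](s) collects 3 kernel integrals
for t in [0, 4/3): the term is ∫ 3*sqrt(6)*t**(5/2)/4·t^(s-1)
on [4/3, 2): add ∫ 3*t**2*log(3*t/2)/2·t^(s-1) dt
∫ t*exp(-3*t)·t^(s-1) over [2, ∞)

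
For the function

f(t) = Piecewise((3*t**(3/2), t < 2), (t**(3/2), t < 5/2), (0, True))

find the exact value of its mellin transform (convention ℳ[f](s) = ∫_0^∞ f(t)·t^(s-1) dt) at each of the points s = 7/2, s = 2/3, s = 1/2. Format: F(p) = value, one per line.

split f at 2: ℳ[f](s) collects 2 kernel integrals
for t in [0, 2): the term is ∫ 3*t**(3/2)·t^(s-1)
[2, 5/2) adds the kernel integral of t**(3/2)

F(7/2) = 5173/160
F(2/3) = 3*2**(1/6)*(25*2**(2/3)*5**(1/6) + 64)/52
F(1/2) = 57/8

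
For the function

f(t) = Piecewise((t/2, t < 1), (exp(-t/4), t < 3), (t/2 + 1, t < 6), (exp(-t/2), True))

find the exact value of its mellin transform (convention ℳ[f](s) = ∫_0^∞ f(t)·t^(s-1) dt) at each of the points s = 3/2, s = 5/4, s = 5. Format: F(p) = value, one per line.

F(3/2) = -19*sqrt(3)/5 - 4*sqrt(3)*exp(-3/4) - 4*sqrt(pi)*erfc(sqrt(3)/2) + sqrt(2)*sqrt(pi)*erfc(sqrt(3)) + 1/5 + 2*sqrt(6)*exp(-3) + 4*exp(-1/4) + 4*sqrt(pi)*erfc(1/2) + 56*sqrt(6)/5
F(5/4) = -22*3**(1/4)/5 - 4*sqrt(2)*uppergamma(5/4, 3/4) + 2*2**(1/4)*uppergamma(5/4, 3) + 2/9 + 4*sqrt(2)*uppergamma(5/4, 1/4) + 64*6**(1/4)/5
F(5) = -51972*exp(-3/4) + 12576*exp(-3) + 80009/15 + 31556*exp(-1/4)

reversing the common scale on t: t on [0, 1/2); exp(-t/2) on [1/2, 3/2); t + 1 on [3/2, 3); …
breakpoints 1, 3, 6: one integral from each of the 4 segments
[0, 1) adds the kernel integral of t/2
segment 1 to 3 holds exp(-t/4); add its integral
over [3, 6), the kernel integral of (t/2 + 1) enters the sum
∫ over [6, ∞) of exp(-t/2)·t^(s-1) joins the sum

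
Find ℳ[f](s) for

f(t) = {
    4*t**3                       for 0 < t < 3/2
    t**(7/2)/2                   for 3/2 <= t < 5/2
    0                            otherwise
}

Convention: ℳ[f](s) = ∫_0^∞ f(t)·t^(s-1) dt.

(4*(3/2)**(s + 3)*(2*s + 7) - (3/2)**(s + 7/2)*(s + 3) + (5/2)**(s + 7/2)*(s + 3))/((s + 3)*(2*s + 7))
  Re(s) > -3

breakpoints 3/2: one integral from each of the 2 segments
over [0, 3/2), the kernel integral of 4*t**3 enters the sum
on [3/2, 5/2) integrate f = t**(7/2)/2 against the kernel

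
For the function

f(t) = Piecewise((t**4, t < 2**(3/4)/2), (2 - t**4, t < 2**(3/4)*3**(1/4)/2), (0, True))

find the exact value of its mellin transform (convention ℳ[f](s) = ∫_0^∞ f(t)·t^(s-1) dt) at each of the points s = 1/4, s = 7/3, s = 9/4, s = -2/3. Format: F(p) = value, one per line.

F(1/4) = 2**(15/16)*(-66 + 65*3**(1/16))/17
F(7/3) = 3*2**(5/12)*(-62 + 55*3**(7/12))/532
F(9/4) = 2**(7/16)*(-82 + 73*3**(9/16))/225
F(-2/3) = 2**(1/6)*(66 - 23*3**(5/6))/20

the power substitution comes off first: t**2 on [0, sqrt(2)/2); 2 - t**2 on [sqrt(2)/2, sqrt(6)/2)
invert the power substitution to get t on [0, 1/2); 2 - t on [1/2, 3/2)
cuts at 2**(3/4)/2: linearity sums the 2 kernel integrals
over [0, 2**(3/4)/2), the kernel integral of t**4 enters the sum
over [2**(3/4)/2, 2**(3/4)*3**(1/4)/2), the kernel integral of (2 - t**4) enters the sum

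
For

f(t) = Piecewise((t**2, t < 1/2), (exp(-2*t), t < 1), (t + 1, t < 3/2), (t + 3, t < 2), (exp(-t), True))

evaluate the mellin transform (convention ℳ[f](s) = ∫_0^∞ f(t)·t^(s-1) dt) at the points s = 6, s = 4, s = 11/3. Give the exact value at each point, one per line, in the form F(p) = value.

F(6) = (219072*E + 1986101*exp(2) + 36916992)*exp(-2)/43008
F(4) = exp(-1) + 285*exp(-2)/8 + 29609/1920
F(11/3) = 2**(1/3)*(-77112*3**(2/3) - 20400*2**(2/3) - 5236*uppergamma(11/3, 2) + 231 + 5236*uppergamma(11/3, 1) + 41888*2**(2/3)*uppergamma(11/3, 2) + 835584*2**(1/3))/83776

linearity at 1/2, 1, 3/2, 2 turns ℳ[f](s) into 5 summed integrals
segment [0, 1/2) carries t**2; integrate it
over [1/2, 1), the kernel integral of exp(-2*t) enters the sum
∫ over [1, 3/2) of (t + 1)·t^(s-1) joins the sum
∫ over [3/2, 2) of (t + 3)·t^(s-1) joins the sum
∫ over [2, ∞) of exp(-t)·t^(s-1) joins the sum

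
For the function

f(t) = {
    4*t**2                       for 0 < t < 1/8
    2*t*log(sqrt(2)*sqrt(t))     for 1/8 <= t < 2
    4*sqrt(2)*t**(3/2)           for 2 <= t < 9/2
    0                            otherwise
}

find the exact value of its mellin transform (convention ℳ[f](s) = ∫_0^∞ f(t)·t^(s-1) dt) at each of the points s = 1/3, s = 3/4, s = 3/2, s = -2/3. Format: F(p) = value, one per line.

strip the common scale on t: t**2 on [0, 1/4); t*log(sqrt(t)) on [1/4, 4); 2*t**(3/2) on [4, 9)
remove the shared t-power first: t on [0, 1/4); log(sqrt(t)) on [1/4, 4); 2*sqrt(t) on [4, 9)
peel off the power substitution: t**2 on [0, 1/2); log(t) on [1/2, 2); 2*t on [2, 3)
cuts at 1/8, 2: linearity sums the 3 kernel integrals
on [0, 1/8): add ∫ 4*t**2·t^(s-1) dt
segment [1/8, 2) carries 2*t*log(sqrt(2)*sqrt(t)); integrate it
segment [2, 9/2) carries 4*sqrt(2)*t**(3/2); integrate it

F(1/3) = -867*2**(1/3)/88 + 87/1792 + log(2**(3/32 + 3*2**(1/3))) + 162*6**(2/3)/11
F(3/4) = 2**(3/4)*(-1204015 + 357588*log(2) + 2794176*sqrt(6))/155232
F(3/2) = 41*sqrt(2)*(10500*log(2) + 361223)/134400
F(-2/3) = -93*2**(1/3)/5 + 75/16 + log(2**(3 + 6*2**(1/3))) + 36*6**(2/3)/5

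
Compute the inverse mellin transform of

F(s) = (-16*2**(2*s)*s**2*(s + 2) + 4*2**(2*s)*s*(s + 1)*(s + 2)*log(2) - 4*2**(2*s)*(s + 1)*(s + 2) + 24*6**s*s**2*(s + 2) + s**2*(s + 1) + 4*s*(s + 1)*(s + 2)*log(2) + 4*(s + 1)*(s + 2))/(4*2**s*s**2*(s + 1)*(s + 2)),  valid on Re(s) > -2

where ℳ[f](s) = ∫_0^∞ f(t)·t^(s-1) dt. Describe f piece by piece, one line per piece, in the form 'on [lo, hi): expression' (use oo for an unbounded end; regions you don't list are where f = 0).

cuts at 1/2, 2: linearity sums the 3 kernel integrals
piece [0, 1/2): integrate t**2 against the kernel
over [1/2, 2), the kernel integral of log(t) enters the sum
piece [2, 3): integrate 2*t against the kernel

on [0, 1/2): t**2
on [1/2, 2): log(t)
on [2, 3): 2*t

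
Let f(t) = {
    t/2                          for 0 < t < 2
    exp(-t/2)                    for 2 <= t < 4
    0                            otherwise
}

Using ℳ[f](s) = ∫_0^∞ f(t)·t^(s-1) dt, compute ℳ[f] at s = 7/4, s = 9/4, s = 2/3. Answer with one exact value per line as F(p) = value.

F(7/4) = 2*2**(3/4)*(-uppergamma(7/4, 2) + 4/11 + uppergamma(7/4, 1))
F(9/4) = 4*2**(1/4)*(-uppergamma(9/4, 2) + 4/13 + uppergamma(9/4, 1))
F(2/3) = 2**(2/3)*(-uppergamma(2/3, 2) + uppergamma(2/3, 1) + 3/5)

the common scale on t comes off first: t on [0, 1); exp(-t) on [1, 2)
slice at 2, transform all 2 pieces, and sum them
segment [0, 2) carries t/2; integrate it
∫ exp(-t/2)·t^(s-1) over [2, 4)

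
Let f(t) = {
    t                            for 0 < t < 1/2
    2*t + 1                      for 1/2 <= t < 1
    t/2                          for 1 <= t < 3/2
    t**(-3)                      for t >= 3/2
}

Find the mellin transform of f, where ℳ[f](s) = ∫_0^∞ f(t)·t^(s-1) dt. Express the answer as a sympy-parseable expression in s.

(270*2**s*s**2 - 702*2**s*s - 324*2**s + 49*3**s*s**2 - 275*3**s*s - 162*s**2 + 378*s + 324)/(108*2**s*s*(s**2 - 2*s - 3))
  -1 < Re(s) < 3

breakpoints 1/2, 1, 3/2: one integral from each of the 4 segments
between 0 and 1/2 the integrand is t·t^(s-1)
on [1/2, 1): add ∫ (2*t + 1)·t^(s-1) dt
over [1, 3/2), the kernel integral of t/2 enters the sum
over [3/2, ∞), the kernel integral of t**(-3) enters the sum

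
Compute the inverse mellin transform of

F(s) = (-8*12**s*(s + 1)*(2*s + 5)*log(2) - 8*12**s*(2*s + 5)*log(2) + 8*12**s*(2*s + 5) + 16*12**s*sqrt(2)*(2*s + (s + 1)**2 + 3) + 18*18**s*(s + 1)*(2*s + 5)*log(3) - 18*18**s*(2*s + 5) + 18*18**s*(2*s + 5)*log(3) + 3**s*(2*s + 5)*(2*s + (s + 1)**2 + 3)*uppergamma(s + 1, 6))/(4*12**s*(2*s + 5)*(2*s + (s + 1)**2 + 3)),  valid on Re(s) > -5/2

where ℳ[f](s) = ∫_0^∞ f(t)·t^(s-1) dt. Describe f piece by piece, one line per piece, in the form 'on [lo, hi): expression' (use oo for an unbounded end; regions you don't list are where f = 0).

on [0, 1): 2*sqrt(2)*t**(5/2)
on [1, 3/2): 2*t**2*log(2*t)
on [3/2, oo): t*exp(-4*t)

back out the shared t-power: 2*sqrt(2)*t**(3/2) on [0, 1); 2*t*log(2*t) on [1, 3/2); exp(-4*t) on [3/2, ∞)
back out the common scale on t: t**(3/2) on [0, 2); t*log(t) on [2, 3); exp(-2*t) on [3, ∞)
summing 3 kernel integrals split by 1, 3/2 yields ℳ[f](s)
between 0 and 1 the integrand is 2*sqrt(2)*t**(5/2)·t^(s-1)
[1, 3/2) adds the kernel integral of 2*t**2*log(2*t)
on [3/2, ∞): add ∫ t*exp(-4*t)·t^(s-1) dt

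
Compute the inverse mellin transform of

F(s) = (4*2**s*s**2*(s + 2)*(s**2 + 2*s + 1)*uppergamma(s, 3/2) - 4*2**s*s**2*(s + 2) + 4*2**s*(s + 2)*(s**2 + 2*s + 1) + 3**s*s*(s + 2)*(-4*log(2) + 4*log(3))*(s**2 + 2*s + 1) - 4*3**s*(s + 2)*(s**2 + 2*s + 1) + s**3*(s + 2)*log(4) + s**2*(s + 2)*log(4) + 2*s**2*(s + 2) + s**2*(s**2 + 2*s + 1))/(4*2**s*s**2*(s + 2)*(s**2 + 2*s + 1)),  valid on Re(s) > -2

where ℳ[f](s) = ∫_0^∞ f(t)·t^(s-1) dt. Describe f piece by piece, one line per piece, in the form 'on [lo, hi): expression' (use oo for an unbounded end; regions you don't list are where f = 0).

on [0, 1/2): t**2
on [1/2, 1): t*log(t)
on [1, 3/2): log(t)
on [3/2, oo): exp(-t)

breakpoints 1/2, 1, 3/2: one integral from each of the 4 segments
between 0 and 1/2 the integrand is t**2·t^(s-1)
on [1/2, 1): add ∫ t*log(t)·t^(s-1) dt
on [1, 3/2): add ∫ log(t)·t^(s-1) dt
over [3/2, ∞), the kernel integral of exp(-t) enters the sum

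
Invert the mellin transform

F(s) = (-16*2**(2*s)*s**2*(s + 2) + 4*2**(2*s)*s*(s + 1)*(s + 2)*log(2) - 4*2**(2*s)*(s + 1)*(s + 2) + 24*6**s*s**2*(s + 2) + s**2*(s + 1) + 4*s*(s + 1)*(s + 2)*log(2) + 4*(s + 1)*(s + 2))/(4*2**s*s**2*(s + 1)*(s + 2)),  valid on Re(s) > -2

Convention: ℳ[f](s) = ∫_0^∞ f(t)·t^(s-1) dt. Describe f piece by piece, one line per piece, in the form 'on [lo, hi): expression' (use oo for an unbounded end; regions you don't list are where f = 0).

on [0, 1/2): t**2
on [1/2, 2): log(t)
on [2, 3): 2*t

f breaks at 1/2, 2 into 3 integrals to sum
segment 0 to 1/2 holds t**2; add its integral
on [1/2, 2) integrate f = log(t) against the kernel
the [2, 3) slice contributes ∫ 2*t·t^(s-1) dt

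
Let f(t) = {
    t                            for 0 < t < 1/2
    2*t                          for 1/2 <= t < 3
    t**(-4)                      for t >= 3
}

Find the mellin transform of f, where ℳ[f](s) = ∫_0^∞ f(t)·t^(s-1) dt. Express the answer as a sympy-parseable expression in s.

slice at 1/2, 3, transform all 3 pieces, and sum them
[0, 1/2) adds the kernel integral of t
for t in [1/2, 3): the term is ∫ 2*t·t^(s-1)
∫ t**(-4)·t^(s-1) over [3, ∞)

(970*6**s*s - 3890*6**s - 81*s + 324)/(162*2**s*(s**2 - 3*s - 4))
  -1 < Re(s) < 4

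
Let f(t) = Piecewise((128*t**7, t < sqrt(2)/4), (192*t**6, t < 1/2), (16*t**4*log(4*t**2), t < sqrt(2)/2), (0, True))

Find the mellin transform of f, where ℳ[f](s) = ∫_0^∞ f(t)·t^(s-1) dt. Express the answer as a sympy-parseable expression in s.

undo the common scale on t: t**7 on [0, sqrt(2)/2); 3*t**6 on [sqrt(2)/2, 1); t**4*log(t**2) on [1, sqrt(2))
peel off the power substitution: t**(7/2) on [0, 1/2); 3*t**3 on [1/2, 1); t**2*log(t) on [1, 2)
remove the shared t-power first: t**(3/2) on [0, 1/2); 3*t on [1/2, 1); log(t) on [1, 2)
treat the 3 regions marked off by sqrt(2)/4, 1/2 separately and sum
for t in [0, sqrt(2)/4): the term is ∫ 128*t**7·t^(s-1)
[sqrt(2)/4, 1/2) adds the kernel integral of 192*t**6
for t in [1/2, sqrt(2)/2): the term is ∫ 16*t**4*log(4*t**2)·t^(s-1)

(48*2**(s/2)*(s + 4)**2*(s + 7) + 32*2**(s/2)*(s + 6)*(s + 7) + 64*2**s*(s + 4)*(s + 6)*(s + 7)*log(2) - 128*2**s*(s + 6)*(s + 7) + sqrt(2)*(s + 4)**2*(s + 6) - 6*(s + 4)**2*(s + 7))/(16*2**(3*s/2)*(s + 4)**2*(s + 6)*(s + 7))
  Re(s) > -7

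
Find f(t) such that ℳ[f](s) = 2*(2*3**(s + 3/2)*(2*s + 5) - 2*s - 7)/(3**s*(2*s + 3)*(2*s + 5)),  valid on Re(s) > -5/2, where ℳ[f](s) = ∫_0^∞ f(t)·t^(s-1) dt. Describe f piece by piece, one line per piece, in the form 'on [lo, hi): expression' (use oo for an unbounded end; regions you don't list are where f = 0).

on [0, 1/3): 9*sqrt(3)*t**(5/2)
on [1/3, 1): 6*sqrt(3)*t**(3/2)

reversing the common scale on t: t**(5/2) on [0, 1); 2*t**(3/2) on [1, 3)
peel off the shared t-power: t**(3/2) on [0, 1); 2*sqrt(t) on [1, 3)
decompose at 1/3; ℳ[f](s) sums the 2 pieces' integrals
∫ over [0, 1/3) of 9*sqrt(3)*t**(5/2)·t^(s-1) joins the sum
∫ 6*sqrt(3)*t**(3/2)·t^(s-1) over [1/3, 1)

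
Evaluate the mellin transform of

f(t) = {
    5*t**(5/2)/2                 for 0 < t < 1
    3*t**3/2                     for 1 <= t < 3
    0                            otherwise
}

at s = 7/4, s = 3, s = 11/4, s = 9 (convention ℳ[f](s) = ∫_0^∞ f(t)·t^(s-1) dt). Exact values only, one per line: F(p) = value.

the 2 pieces separated at 1 each add one integral
over [0, 1), the kernel integral of 5*t**(5/2)/2 enters the sum
[1, 3) adds the kernel integral of 3*t**3/2

F(7/4) = 88/323 + 486*3**(3/4)/19
F(3) = 2007/11
F(11/4) = 104/483 + 1458*3**(3/4)/23
F(9) = 1527895/23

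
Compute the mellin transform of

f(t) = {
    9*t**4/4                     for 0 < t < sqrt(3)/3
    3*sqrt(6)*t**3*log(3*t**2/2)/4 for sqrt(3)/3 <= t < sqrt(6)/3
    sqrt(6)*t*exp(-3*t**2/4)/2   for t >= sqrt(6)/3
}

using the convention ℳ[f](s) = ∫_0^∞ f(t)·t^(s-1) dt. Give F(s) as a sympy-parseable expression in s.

sqrt(2)*(sqrt(3)/3)**s*(4*2**s*(s + 4)*(4*s + (s + 1)**2 + 8)*uppergamma(s/2 + 1/2, 1/2) - 8*2**(s/2 + 1/2)*(s + 4) + 4*s + (s + 1)*(s + 4)*log(4) + 4*(s + 4)*log(2) + sqrt(2)*(4*s + (s + 1)**2 + 8) + 16)/(8*(s + 4)*(4*s + (s + 1)**2 + 8))
  Re(s) > -4

strip the power substitution: 9*t**2/4 on [0, 1/3); 3*sqrt(6)*t**(3/2)*log(3*t/2)/4 on [1/3, 2/3); sqrt(6)*sqrt(t)*exp(-3*t/4)/2 on [2/3, ∞)
reversing the common scale on t: t**2 on [0, 1/2); t**(3/2)*log(t) on [1/2, 1); sqrt(t)*exp(-t/2) on [1, ∞)
reversing the shared t-power: t**(3/2) on [0, 1/2); t*log(t) on [1/2, 1); exp(-t/2) on [1, ∞)
f breaks at sqrt(3)/3, sqrt(6)/3 into 3 integrals to sum
∫ 9*t**4/4·t^(s-1) over [0, sqrt(3)/3)
on [sqrt(3)/3, sqrt(6)/3): add ∫ 3*sqrt(6)*t**3*log(3*t**2/2)/4·t^(s-1) dt
on [sqrt(6)/3, ∞) integrate f = sqrt(6)*t*exp(-3*t**2/4)/2 against the kernel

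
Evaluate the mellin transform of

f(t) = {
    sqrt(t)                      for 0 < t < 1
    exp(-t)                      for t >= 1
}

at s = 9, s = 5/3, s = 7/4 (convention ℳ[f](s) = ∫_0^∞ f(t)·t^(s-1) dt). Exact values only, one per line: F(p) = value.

F(9) = 2/19 + 109601*exp(-1)
F(5/3) = 6/13 + uppergamma(5/3, 1)
F(7/4) = 4/9 + uppergamma(7/4, 1)

decompose at 1; ℳ[f](s) sums the 2 pieces' integrals
[0, 1) adds the kernel integral of sqrt(t)
the [1, ∞) slice contributes ∫ exp(-t)·t^(s-1) dt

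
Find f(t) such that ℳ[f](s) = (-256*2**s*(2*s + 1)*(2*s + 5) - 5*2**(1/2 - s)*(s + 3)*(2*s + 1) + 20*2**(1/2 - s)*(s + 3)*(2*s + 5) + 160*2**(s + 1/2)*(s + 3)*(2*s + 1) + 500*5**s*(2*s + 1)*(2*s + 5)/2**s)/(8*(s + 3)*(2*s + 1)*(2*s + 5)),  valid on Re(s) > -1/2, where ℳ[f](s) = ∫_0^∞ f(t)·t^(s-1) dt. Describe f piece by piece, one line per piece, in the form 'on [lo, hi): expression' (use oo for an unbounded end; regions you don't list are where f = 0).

slice at 1/2, 2, transform all 3 pieces, and sum them
segment [0, 1/2) carries 5*sqrt(t)/2; integrate it
piece [1/2, 2): integrate 5*t**(5/2)/2 against the kernel
for t in [2, 5/2): the term is ∫ 4*t**3·t^(s-1)

on [0, 1/2): 5*sqrt(t)/2
on [1/2, 2): 5*t**(5/2)/2
on [2, 5/2): 4*t**3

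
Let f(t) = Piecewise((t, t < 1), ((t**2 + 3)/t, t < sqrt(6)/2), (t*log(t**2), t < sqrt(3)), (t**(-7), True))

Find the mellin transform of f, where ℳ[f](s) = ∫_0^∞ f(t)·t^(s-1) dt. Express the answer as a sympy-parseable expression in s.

2**(1/2 - s/2)*(-81*2**(s/2 - 1/2)*(s/2 - 7/2)*(s - 1)*(s + (s - 1)**2/4) - 162*2**(s/2 - 1/2)*(s/2 - 7/2)*(s + (s - 1)**2/4) - 81*3**(s/2 - 1/2)*(s/2 - 7/2)*(s/2 + 1/2)*(s - 1)**2*log(3)/4 + 81*3**(s/2 - 1/2)*(s/2 - 7/2)*(s/2 + 1/2)*(s - 1)**2*log(2)/4 - 81*3**(s/2 - 1/2)*(s/2 - 7/2)*(s/2 + 1/2)*(s - 1)*log(3)/2 + 81*3**(s/2 - 1/2)*(s/2 - 7/2)*(s/2 + 1/2)*(s - 1)*log(2)/2 + 81*3**(s/2 - 1/2)*(s/2 - 7/2)*(s/2 + 1/2)*(s - 1)/2 + 243*3**(s/2 - 1/2)*(s/2 - 7/2)*(s - 1)*(s + (s - 1)**2/4)/2 + 162*3**(s/2 - 1/2)*(s/2 - 7/2)*(s + (s - 1)**2/4) + 81*6**(s/2 - 1/2)*(s/2 - 7/2)*(s/2 + 1/2)*(s - 1)**2*log(3)/2 - 81*6**(s/2 - 1/2)*(s/2 - 7/2)*(s/2 + 1/2)*(s - 1) + 81*6**(s/2 - 1/2)*(s/2 - 7/2)*(s/2 + 1/2)*(s - 1)*log(3) - 6**(s/2 - 1/2)*(s/2 + 1/2)*(s - 1)*(s + (s - 1)**2/4))/(54*(s/2 - 7/2)*(s/2 + 1/2)*(s - 1)*(s + (s - 1)**2/4))
  -1 < Re(s) < 7

strip the shared t-power: t**2 on [0, 1); t**2 + 3 on [1, sqrt(6)/2); t**2*log(t**2) on [sqrt(6)/2, sqrt(3)); …
back out the power substitution: t on [0, 1); t + 3 on [1, 3/2); t*log(t) on [3/2, 3); …
the 4 pieces separated at 1, sqrt(6)/2, sqrt(3) each add one integral
∫ over [0, 1) of t·t^(s-1) joins the sum
on [1, sqrt(6)/2) integrate f = (t**2 + 3)/t against the kernel
segment [sqrt(6)/2, sqrt(3)) carries t*log(t**2); integrate it
segment sqrt(3) to ∞ holds t**(-7); add its integral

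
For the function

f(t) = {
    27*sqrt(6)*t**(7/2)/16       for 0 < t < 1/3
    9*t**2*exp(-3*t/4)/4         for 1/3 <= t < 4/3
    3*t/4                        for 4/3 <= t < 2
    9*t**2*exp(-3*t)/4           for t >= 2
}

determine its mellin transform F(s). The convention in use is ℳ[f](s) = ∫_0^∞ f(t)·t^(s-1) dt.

2**(s - 3)*(24**s*(-16*s - 56) + 32*24**s*(s + 1)*(2*s + 7)*uppergamma(s + 2, 1/4) - 32*24**s*(s + 1)*(2*s + 7)*uppergamma(s + 2, 1) + 2*6**s*(s + 1)*(2*s + 7)*uppergamma(s + 2, 6) + sqrt(2)*6**s*(s + 1) + 6**(2*s + 1)*(4*s + 14))/(36**s*(s + 1)*(2*s + 7))
  Re(s) > -7/2

reversing the common scale on t: t**(7/2) on [0, 1/2); t**2*exp(-t/2) on [1/2, 2); t/2 on [2, 3); …
back out the shared t-power: t**(3/2) on [0, 1/2); exp(-t/2) on [1/2, 2); 1/(2*t) on [2, 3); …
breakpoints 1/3, 4/3, 2: one integral from each of the 4 segments
piece [0, 1/3): integrate 27*sqrt(6)*t**(7/2)/16 against the kernel
for t in [1/3, 4/3): the term is ∫ 9*t**2*exp(-3*t/4)/4·t^(s-1)
for t in [4/3, 2): the term is ∫ 3*t/4·t^(s-1)
∫ over [2, ∞) of 9*t**2*exp(-3*t)/4·t^(s-1) joins the sum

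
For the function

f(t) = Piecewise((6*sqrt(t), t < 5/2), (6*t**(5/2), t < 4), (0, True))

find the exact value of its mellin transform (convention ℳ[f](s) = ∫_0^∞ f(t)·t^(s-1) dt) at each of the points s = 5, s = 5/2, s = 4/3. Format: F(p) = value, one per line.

decompose at 5/2; ℳ[f](s) sums the 2 pieces' integrals
∫ 6*sqrt(t)·t^(s-1) over [0, 5/2)
∫ 6*t**(5/2)·t^(s-1) over [5/2, 4)

F(5) = 131072/5 - 134375*sqrt(10)/704
F(5/2) = 91429/80
F(4/3) = -8235*2**(1/6)*5**(5/6)/1012 + 4608*2**(2/3)/23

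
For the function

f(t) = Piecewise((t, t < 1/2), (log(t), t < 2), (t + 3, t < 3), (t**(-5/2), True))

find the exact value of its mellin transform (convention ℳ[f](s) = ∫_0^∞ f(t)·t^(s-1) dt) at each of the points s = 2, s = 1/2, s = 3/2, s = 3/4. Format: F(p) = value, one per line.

integrate the 4 segments split at 1/2, 2, 3, then add the results
on [0, 1/2) integrate f = t against the kernel
on [1/2, 2) integrate f = log(t) against the kernel
for t in [2, 3): the term is ∫ (t + 3)·t^(s-1)
on [3, ∞): add ∫ t**(-5/2)·t^(s-1) dt

F(2) = 2*sqrt(3)/3 + 17*log(2)/8 + 207/16
F(1/2) = sqrt(2)*(-330 + sqrt(2) + 108*log(2) + 144*sqrt(6))/36
F(3/2) = sqrt(2)*(-1139 + 30*sqrt(2) + 270*log(2) + 864*sqrt(6))/180
F(3/4) = 2**(1/4)*(-436*sqrt(2) + 2*2**(3/4)*3**(1/4) + 65 + log(2**(42 + 84*sqrt(2))) + 180*6**(3/4))/63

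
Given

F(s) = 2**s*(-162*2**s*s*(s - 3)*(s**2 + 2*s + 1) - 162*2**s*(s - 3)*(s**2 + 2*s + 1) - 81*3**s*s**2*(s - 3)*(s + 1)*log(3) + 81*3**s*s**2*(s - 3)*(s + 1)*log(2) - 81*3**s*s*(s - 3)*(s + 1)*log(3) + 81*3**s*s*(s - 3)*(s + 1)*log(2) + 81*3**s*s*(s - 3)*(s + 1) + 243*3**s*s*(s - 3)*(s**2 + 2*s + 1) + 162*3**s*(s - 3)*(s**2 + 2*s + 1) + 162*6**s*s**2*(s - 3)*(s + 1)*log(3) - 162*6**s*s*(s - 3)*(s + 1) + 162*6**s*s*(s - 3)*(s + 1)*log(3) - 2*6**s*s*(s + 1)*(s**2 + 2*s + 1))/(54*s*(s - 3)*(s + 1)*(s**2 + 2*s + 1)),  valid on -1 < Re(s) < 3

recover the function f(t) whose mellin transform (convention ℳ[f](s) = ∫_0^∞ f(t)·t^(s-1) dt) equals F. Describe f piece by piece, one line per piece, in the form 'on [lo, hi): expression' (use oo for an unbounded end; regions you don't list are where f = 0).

on [0, 4): t/4
on [4, 6): t/4 + 3
on [6, 12): t*log(t/4)/4
on [12, oo): 64/t**3

strip the common scale on t: t/2 on [0, 2); t/2 + 3 on [2, 3); t*log(t/2)/2 on [3, 6); …
the common scale on t comes off first: t on [0, 1); t + 3 on [1, 3/2); t*log(t) on [3/2, 3); …
f breaks at 4, 6, 12 into 4 integrals to sum
piece [0, 4): integrate t/4 against the kernel
the [4, 6) slice contributes ∫ (t/4 + 3)·t^(s-1) dt
between 6 and 12 the integrand is t*log(t/4)/4·t^(s-1)
the [12, ∞) slice contributes ∫ 64/t**3·t^(s-1) dt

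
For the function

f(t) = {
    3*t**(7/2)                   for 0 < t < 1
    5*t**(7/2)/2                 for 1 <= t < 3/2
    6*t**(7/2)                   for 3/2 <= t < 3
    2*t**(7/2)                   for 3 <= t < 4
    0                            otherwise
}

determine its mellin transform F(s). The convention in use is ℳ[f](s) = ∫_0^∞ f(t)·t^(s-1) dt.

(8*3**(s + 7/2) - 7*(3/2)**(s + 7/2) + 4*4**(s + 7/2) + 1)/(2*s + 7)
  Re(s) > -7/2

split f at 1, 3/2, 3: ℳ[f](s) collects 4 kernel integrals
over [0, 1), the kernel integral of 3*t**(7/2) enters the sum
on [1, 3/2) integrate f = 5*t**(7/2)/2 against the kernel
on [3/2, 3) integrate f = 6*t**(7/2) against the kernel
over [3, 4), the kernel integral of 2*t**(7/2) enters the sum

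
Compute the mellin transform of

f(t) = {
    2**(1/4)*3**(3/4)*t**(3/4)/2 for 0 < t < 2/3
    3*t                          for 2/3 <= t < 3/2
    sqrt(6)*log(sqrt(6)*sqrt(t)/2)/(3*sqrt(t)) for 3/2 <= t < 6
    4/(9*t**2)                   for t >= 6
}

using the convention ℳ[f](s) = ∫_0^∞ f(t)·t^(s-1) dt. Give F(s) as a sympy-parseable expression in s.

peel off the common scale on t: t**(3/4) on [0, 1); 2*t on [1, 9/4); log(sqrt(t))/sqrt(t) on [9/4, 9); …
undo the power substitution: t**(3/2) on [0, 1); 2*t**2 on [1, 3/2); log(t)/t on [3/2, 3); …
the 4 pieces separated at 2/3, 3/2, 6 each add one integral
∫ over [0, 2/3) of 2**(1/4)*3**(3/4)*t**(3/4)/2·t^(s-1) joins the sum
segment [2/3, 3/2) carries 3*t; integrate it
∫ sqrt(6)*log(sqrt(6)*sqrt(t)/2)/(3*sqrt(t))·t^(s-1) over [3/2, 6)
∫ 4/(9*t**2)·t^(s-1) over [6, ∞)

(324*2**(2*s)*(2*s - 4)*(2*s + 2)*(4*s**2 - 4*s + 1) - 324*2**(2*s)*(2*s - 4)*(4*s + 3)*(4*s**2 - 4*s + 1) - 216*3**(2*s)*s*(2*s - 4)*(2*s + 2)*(4*s + 3)*log(3) + 216*3**(2*s)*s*(2*s - 4)*(2*s + 2)*(4*s + 3)*log(2) - 108*3**(2*s)*(2*s - 4)*(2*s + 2)*(4*s + 3)*log(2) + 108*3**(2*s)*(2*s - 4)*(2*s + 2)*(4*s + 3) + 108*3**(2*s)*(2*s - 4)*(2*s + 2)*(4*s + 3)*log(3) + 729*3**(2*s)*(2*s - 4)*(4*s + 3)*(4*s**2 - 4*s + 1) + 108*6**(2*s)*s*(2*s - 4)*(2*s + 2)*(4*s + 3)*log(3) - 54*6**(2*s)*(2*s - 4)*(2*s + 2)*(4*s + 3)*log(3) - 54*6**(2*s)*(2*s - 4)*(2*s + 2)*(4*s + 3) - 2*6**(2*s)*(2*s + 2)*(4*s + 3)*(4*s**2 - 4*s + 1))/(81*2**(2*s)*(3/2)**s*(2*s - 4)*(2*s + 2)*(4*s + 3)*(4*s**2 - 4*s + 1))
  -3/4 < Re(s) < 2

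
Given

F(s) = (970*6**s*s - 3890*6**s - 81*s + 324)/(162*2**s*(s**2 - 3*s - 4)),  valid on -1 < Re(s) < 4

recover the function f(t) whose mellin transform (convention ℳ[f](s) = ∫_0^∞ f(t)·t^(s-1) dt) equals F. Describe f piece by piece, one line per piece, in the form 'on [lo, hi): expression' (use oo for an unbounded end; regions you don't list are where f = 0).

f breaks at 1/2, 3 into 3 integrals to sum
the [0, 1/2) slice contributes ∫ t·t^(s-1) dt
on [1/2, 3) integrate f = 2*t against the kernel
between 3 and ∞ the integrand is t**(-4)·t^(s-1)

on [0, 1/2): t
on [1/2, 3): 2*t
on [3, oo): t**(-4)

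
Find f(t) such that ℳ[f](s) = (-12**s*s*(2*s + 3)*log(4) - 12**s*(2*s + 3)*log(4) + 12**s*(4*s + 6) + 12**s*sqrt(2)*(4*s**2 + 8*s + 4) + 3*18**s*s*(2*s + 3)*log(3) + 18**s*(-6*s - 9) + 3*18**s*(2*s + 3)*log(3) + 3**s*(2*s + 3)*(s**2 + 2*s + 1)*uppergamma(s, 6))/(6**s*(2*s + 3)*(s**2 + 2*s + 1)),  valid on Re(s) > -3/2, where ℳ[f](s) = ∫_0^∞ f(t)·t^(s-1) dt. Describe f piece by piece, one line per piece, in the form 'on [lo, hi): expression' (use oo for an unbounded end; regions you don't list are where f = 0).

decompose at 2, 3; ℳ[f](s) sums the 3 pieces' integrals
on [0, 2) integrate f = t**(3/2) against the kernel
segment 2 to 3 holds t*log(t); add its integral
the [3, ∞) slice contributes ∫ exp(-2*t)·t^(s-1) dt

on [0, 2): t**(3/2)
on [2, 3): t*log(t)
on [3, oo): exp(-2*t)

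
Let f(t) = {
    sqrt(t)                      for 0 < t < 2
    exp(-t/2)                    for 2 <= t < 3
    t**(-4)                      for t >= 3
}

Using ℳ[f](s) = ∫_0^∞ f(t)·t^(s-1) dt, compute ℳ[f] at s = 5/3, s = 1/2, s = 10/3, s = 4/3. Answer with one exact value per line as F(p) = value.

F(5/3) = -2*2**(2/3)*uppergamma(5/3, 3/2) + 3**(2/3)/63 + 2*2**(2/3)*uppergamma(5/3, 1) + 24*2**(1/6)/13
F(1/2) = -sqrt(2)*sqrt(pi)*erfc(sqrt(6)/2) + 2*sqrt(3)/567 + sqrt(2)*sqrt(pi)*erfc(1) + 2
F(10/3) = -8*2**(1/3)*uppergamma(10/3, 3/2) + 3**(1/3)/2 + 48*2**(5/6)/23 + 8*2**(1/3)*uppergamma(10/3, 1)
F(4/3) = -2*2**(1/3)*uppergamma(4/3, 3/2) + 3**(1/3)/72 + 2*2**(1/3)*uppergamma(4/3, 1) + 12*2**(5/6)/11

integrate the 3 segments split at 2, 3, then add the results
∫ sqrt(t)·t^(s-1) over [0, 2)
∫ exp(-t/2)·t^(s-1) over [2, 3)
on [3, ∞) integrate f = t**(-4) against the kernel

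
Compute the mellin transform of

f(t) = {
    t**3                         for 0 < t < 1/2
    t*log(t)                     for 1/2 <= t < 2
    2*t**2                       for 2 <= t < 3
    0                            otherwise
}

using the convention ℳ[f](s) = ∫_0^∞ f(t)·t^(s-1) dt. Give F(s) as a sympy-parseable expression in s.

(-64*2**(2*s)*(s + 1)**2*(s + 3) + 16*2**(2*s)*(s + 1)*(s + 2)*(s + 3)*log(2) - 16*2**(2*s)*(s + 2)*(s + 3) + 144*6**s*(s + 1)**2*(s + 3) + (s + 1)**2*(s + 2) + 4*(s + 1)*(s + 2)*(s + 3)*log(2) + 4*(s + 2)*(s + 3))/(8*2**s*(s + 1)**2*(s + 2)*(s + 3))
  Re(s) > -3

strip the shared t-power: t**2 on [0, 1/2); log(t) on [1/2, 2); 2*t on [2, 3)
along the cuts 1/2, 2, ℳ[f](s) splits into 3 integrals
segment [0, 1/2) carries t**3; integrate it
piece [1/2, 2): integrate t*log(t) against the kernel
over [2, 3), the kernel integral of 2*t**2 enters the sum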